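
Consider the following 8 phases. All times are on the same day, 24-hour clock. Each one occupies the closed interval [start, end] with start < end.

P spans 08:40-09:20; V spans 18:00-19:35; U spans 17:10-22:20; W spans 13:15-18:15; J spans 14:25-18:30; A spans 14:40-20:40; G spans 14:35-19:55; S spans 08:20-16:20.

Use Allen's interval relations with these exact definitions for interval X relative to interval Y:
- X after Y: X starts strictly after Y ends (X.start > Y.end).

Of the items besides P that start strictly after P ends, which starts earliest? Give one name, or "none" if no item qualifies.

W

Target P = [08:40, 09:20].
A [14:40, 20:40] → after → candidate.
G [14:35, 19:55] → after → candidate.
J [14:25, 18:30] → after → candidate.
S [08:20, 16:20] → contains → excluded.
U [17:10, 22:20] → after → candidate.
V [18:00, 19:35] → after → candidate.
W [13:15, 18:15] → after → candidate.
Among candidates, earliest start is 13:15 → W.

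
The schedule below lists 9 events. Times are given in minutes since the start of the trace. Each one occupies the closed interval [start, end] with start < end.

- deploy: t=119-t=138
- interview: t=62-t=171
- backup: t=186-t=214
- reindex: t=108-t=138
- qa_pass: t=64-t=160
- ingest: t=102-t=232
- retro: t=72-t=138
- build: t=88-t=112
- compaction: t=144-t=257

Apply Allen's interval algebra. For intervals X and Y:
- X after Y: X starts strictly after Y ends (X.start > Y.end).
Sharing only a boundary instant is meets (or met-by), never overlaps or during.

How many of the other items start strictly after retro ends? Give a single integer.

2

Target retro = [t=72, t=138].
backup [t=186, t=214] → after → counts.
build [t=88, t=112] → during → no.
compaction [t=144, t=257] → after → counts.
deploy [t=119, t=138] → finishes → no.
ingest [t=102, t=232] → overlapped-by → no.
interview [t=62, t=171] → contains → no.
qa_pass [t=64, t=160] → contains → no.
reindex [t=108, t=138] → finishes → no.
Total: 2.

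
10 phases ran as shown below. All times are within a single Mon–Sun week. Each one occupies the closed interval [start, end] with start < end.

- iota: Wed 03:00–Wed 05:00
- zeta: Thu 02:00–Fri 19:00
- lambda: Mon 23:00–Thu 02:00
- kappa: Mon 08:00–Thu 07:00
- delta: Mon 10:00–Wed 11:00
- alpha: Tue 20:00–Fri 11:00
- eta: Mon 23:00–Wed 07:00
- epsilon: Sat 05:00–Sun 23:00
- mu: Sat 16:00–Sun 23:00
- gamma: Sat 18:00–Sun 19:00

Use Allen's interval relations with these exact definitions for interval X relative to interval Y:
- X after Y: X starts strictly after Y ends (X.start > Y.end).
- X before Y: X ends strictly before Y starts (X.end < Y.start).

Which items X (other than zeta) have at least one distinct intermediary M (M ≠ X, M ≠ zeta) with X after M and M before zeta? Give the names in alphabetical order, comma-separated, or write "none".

epsilon, gamma, mu

Target zeta = [Thu 02:00, Fri 19:00].
Intermediaries M with M before zeta: delta, eta, iota.
Via delta — items with X after delta: epsilon, gamma, mu.
Via eta — items with X after eta: epsilon, gamma, mu.
Via iota — items with X after iota: epsilon, gamma, mu.
Union: epsilon, gamma, mu.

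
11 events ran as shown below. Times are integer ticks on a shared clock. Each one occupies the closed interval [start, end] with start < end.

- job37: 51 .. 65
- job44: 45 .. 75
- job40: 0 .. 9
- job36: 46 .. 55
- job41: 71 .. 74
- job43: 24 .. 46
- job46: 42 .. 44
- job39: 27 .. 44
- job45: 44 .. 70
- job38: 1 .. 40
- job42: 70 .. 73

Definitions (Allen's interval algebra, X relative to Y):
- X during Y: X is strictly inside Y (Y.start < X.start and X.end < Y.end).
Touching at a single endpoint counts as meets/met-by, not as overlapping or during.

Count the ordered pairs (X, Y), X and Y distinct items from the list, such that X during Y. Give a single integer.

8

Checking all 110 ordered pairs for relation 'during'; matching pairs in alphabetical order:
(job36, job44): job36 during job44 ✓
(job36, job45): job36 during job45 ✓
(job37, job44): job37 during job44 ✓
(job37, job45): job37 during job45 ✓
(job39, job43): job39 during job43 ✓
(job41, job44): job41 during job44 ✓
(job42, job44): job42 during job44 ✓
(job46, job43): job46 during job43 ✓
Count: 8.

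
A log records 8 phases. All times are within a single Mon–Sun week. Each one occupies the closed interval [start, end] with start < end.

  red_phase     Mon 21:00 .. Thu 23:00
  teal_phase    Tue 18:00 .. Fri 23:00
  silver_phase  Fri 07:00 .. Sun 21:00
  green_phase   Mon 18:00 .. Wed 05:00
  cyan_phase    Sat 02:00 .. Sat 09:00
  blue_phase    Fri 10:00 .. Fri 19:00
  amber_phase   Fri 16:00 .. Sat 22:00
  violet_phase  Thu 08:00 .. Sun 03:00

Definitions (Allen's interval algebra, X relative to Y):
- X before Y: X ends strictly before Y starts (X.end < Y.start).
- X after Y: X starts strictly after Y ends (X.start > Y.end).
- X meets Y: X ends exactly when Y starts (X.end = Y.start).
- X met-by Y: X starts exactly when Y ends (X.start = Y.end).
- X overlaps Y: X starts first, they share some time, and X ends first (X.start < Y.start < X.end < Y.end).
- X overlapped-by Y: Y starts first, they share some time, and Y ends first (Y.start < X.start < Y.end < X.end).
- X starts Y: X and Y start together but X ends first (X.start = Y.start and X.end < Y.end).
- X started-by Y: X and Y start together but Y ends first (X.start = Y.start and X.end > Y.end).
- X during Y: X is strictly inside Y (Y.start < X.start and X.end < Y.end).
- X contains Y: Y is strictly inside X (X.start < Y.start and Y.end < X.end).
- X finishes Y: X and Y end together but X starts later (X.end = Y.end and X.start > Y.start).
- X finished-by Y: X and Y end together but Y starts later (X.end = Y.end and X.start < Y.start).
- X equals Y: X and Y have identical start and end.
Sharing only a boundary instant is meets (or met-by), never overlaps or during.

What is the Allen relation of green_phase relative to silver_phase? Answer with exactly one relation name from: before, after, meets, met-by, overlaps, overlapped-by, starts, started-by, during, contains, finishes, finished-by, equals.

green_phase = [Mon 18:00, Wed 05:00]; silver_phase = [Fri 07:00, Sun 21:00].
Compare endpoints: green_phase.start < silver_phase.start, green_phase.start < silver_phase.end, green_phase.end < silver_phase.start, green_phase.end < silver_phase.end.
That pattern is 'before'.

before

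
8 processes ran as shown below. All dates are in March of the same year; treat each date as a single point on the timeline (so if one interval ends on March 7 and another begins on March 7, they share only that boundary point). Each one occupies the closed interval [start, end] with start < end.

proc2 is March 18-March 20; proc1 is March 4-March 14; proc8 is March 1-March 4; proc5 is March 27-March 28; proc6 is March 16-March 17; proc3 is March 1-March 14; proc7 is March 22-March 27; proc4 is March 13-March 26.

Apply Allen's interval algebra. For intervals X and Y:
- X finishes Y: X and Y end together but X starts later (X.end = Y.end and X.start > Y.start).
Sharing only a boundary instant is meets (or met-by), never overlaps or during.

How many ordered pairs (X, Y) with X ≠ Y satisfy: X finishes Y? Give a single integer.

1

Checking all 56 ordered pairs for relation 'finishes'; matching pairs in alphabetical order:
(proc1, proc3): proc1 finishes proc3 ✓
Count: 1.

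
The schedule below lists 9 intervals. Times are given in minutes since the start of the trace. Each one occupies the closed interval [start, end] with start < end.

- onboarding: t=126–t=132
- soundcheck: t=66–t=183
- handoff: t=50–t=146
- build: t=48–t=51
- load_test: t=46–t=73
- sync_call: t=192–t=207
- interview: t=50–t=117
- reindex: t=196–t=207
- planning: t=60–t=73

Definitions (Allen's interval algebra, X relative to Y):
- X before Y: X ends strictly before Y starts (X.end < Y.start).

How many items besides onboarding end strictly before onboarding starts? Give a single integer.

Target onboarding = [t=126, t=132].
build [t=48, t=51] → before → counts.
handoff [t=50, t=146] → contains → no.
interview [t=50, t=117] → before → counts.
load_test [t=46, t=73] → before → counts.
planning [t=60, t=73] → before → counts.
reindex [t=196, t=207] → after → no.
soundcheck [t=66, t=183] → contains → no.
sync_call [t=192, t=207] → after → no.
Total: 4.

4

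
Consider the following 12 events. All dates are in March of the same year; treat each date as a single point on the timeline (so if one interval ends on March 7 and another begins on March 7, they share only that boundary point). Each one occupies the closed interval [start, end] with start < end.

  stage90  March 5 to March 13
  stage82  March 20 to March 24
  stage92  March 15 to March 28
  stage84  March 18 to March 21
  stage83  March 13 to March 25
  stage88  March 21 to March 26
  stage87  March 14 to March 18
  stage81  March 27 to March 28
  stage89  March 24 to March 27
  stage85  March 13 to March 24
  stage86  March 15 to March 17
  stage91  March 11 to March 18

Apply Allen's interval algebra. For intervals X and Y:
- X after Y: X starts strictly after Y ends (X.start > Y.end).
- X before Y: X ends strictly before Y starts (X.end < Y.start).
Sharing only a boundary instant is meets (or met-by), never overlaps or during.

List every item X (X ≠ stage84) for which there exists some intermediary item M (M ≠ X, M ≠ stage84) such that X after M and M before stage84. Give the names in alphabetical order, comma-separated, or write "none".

stage81, stage82, stage86, stage87, stage88, stage89, stage92

Target stage84 = [March 18, March 21].
Intermediaries M with M before stage84: stage86, stage90.
Via stage86 — items with X after stage86: stage81, stage82, stage88, stage89.
Via stage90 — items with X after stage90: stage81, stage82, stage86, stage87, stage88, stage89, stage92.
Union: stage81, stage82, stage86, stage87, stage88, stage89, stage92.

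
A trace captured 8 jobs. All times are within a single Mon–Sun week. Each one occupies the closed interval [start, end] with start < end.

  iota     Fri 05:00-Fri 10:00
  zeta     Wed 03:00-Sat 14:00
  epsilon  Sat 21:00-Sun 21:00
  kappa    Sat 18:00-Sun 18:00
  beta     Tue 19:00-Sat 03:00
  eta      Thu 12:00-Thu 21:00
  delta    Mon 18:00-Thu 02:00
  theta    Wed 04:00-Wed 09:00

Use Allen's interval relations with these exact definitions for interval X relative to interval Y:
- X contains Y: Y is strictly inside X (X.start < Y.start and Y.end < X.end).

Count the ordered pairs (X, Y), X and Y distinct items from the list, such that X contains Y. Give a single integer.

Checking all 56 ordered pairs for relation 'contains'; matching pairs in alphabetical order:
(beta, eta): beta contains eta ✓
(beta, iota): beta contains iota ✓
(beta, theta): beta contains theta ✓
(delta, theta): delta contains theta ✓
(zeta, eta): zeta contains eta ✓
(zeta, iota): zeta contains iota ✓
(zeta, theta): zeta contains theta ✓
Count: 7.

7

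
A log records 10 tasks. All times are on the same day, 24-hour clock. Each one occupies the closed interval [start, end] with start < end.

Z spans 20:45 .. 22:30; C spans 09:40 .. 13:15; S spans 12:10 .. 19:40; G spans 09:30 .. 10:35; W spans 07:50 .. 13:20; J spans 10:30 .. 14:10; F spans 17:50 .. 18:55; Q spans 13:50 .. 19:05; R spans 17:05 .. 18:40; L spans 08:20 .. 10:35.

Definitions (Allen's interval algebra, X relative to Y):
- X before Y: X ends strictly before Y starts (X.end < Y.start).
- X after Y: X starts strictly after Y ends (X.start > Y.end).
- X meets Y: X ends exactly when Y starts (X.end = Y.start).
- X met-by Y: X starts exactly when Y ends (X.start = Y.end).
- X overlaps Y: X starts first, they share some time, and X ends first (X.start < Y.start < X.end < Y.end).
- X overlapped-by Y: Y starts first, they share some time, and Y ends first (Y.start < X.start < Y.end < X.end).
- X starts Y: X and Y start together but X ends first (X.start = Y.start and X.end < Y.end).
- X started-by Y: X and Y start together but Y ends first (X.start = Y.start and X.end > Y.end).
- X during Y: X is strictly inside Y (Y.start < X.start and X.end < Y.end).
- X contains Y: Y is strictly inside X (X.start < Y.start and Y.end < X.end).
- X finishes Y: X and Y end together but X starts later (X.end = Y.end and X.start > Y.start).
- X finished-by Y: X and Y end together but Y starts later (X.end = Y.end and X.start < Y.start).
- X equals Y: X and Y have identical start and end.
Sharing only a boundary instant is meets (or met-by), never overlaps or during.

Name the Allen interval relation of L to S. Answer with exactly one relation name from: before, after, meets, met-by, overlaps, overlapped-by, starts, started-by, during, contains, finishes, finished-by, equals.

before

L = [08:20, 10:35]; S = [12:10, 19:40].
Compare endpoints: L.start < S.start, L.start < S.end, L.end < S.start, L.end < S.end.
That pattern is 'before'.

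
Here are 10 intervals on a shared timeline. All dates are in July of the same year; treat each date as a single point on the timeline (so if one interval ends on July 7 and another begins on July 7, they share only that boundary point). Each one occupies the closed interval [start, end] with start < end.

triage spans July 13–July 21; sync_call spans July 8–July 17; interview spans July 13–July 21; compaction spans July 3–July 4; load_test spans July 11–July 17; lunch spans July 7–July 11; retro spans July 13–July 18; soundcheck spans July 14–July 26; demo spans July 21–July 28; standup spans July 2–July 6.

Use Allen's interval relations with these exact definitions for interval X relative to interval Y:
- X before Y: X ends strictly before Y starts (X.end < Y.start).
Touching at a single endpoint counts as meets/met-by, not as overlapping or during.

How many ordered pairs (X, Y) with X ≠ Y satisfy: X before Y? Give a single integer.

24

Checking all 90 ordered pairs for relation 'before'; matching pairs in alphabetical order:
(compaction, demo): compaction before demo ✓
(compaction, interview): compaction before interview ✓
(compaction, load_test): compaction before load_test ✓
(compaction, lunch): compaction before lunch ✓
(compaction, retro): compaction before retro ✓
(compaction, soundcheck): compaction before soundcheck ✓
(compaction, sync_call): compaction before sync_call ✓
(compaction, triage): compaction before triage ✓
(load_test, demo): load_test before demo ✓
(lunch, demo): lunch before demo ✓
(lunch, interview): lunch before interview ✓
(lunch, retro): lunch before retro ✓
(lunch, soundcheck): lunch before soundcheck ✓
(lunch, triage): lunch before triage ✓
(retro, demo): retro before demo ✓
(standup, demo): standup before demo ✓
(standup, interview): standup before interview ✓
(standup, load_test): standup before load_test ✓
(standup, lunch): standup before lunch ✓
(standup, retro): standup before retro ✓
(standup, soundcheck): standup before soundcheck ✓
(standup, sync_call): standup before sync_call ✓
(standup, triage): standup before triage ✓
(sync_call, demo): sync_call before demo ✓
Count: 24.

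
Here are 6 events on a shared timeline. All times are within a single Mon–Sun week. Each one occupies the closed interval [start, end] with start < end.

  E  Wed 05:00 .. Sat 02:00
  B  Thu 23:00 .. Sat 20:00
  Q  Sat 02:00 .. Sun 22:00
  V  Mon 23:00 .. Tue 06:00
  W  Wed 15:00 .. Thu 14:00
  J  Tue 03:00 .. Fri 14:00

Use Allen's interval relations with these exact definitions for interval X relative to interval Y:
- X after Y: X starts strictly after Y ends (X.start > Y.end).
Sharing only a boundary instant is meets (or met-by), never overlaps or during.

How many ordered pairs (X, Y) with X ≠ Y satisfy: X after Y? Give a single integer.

7

Checking all 30 ordered pairs for relation 'after'; matching pairs in alphabetical order:
(B, V): B after V ✓
(B, W): B after W ✓
(E, V): E after V ✓
(Q, J): Q after J ✓
(Q, V): Q after V ✓
(Q, W): Q after W ✓
(W, V): W after V ✓
Count: 7.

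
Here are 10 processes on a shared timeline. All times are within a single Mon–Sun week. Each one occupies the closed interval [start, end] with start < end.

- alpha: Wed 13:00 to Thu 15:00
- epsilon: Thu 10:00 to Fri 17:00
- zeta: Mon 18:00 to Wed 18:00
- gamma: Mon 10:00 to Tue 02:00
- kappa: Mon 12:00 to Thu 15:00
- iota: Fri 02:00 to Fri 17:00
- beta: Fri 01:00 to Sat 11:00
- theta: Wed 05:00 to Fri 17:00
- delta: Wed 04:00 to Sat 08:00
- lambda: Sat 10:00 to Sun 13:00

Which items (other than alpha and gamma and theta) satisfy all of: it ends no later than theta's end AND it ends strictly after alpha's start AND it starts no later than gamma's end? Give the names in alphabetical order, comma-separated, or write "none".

Conditions: its end is no later than theta's end (X.end <= Fri 17:00) AND its end is strictly after alpha's start (X.end > Wed 13:00) AND its start is no later than gamma's end (X.start <= Tue 02:00).
beta: end Sat 11:00 <= Fri 17:00? ✗; end Sat 11:00 > Wed 13:00? ✓; start Fri 01:00 <= Tue 02:00? ✗ → no.
delta: end Sat 08:00 <= Fri 17:00? ✗; end Sat 08:00 > Wed 13:00? ✓; start Wed 04:00 <= Tue 02:00? ✗ → no.
epsilon: end Fri 17:00 <= Fri 17:00? ✓; end Fri 17:00 > Wed 13:00? ✓; start Thu 10:00 <= Tue 02:00? ✗ → no.
iota: end Fri 17:00 <= Fri 17:00? ✓; end Fri 17:00 > Wed 13:00? ✓; start Fri 02:00 <= Tue 02:00? ✗ → no.
kappa: end Thu 15:00 <= Fri 17:00? ✓; end Thu 15:00 > Wed 13:00? ✓; start Mon 12:00 <= Tue 02:00? ✓ → yes.
lambda: end Sun 13:00 <= Fri 17:00? ✗; end Sun 13:00 > Wed 13:00? ✓; start Sat 10:00 <= Tue 02:00? ✗ → no.
zeta: end Wed 18:00 <= Fri 17:00? ✓; end Wed 18:00 > Wed 13:00? ✓; start Mon 18:00 <= Tue 02:00? ✓ → yes.
Result: kappa, zeta.

kappa, zeta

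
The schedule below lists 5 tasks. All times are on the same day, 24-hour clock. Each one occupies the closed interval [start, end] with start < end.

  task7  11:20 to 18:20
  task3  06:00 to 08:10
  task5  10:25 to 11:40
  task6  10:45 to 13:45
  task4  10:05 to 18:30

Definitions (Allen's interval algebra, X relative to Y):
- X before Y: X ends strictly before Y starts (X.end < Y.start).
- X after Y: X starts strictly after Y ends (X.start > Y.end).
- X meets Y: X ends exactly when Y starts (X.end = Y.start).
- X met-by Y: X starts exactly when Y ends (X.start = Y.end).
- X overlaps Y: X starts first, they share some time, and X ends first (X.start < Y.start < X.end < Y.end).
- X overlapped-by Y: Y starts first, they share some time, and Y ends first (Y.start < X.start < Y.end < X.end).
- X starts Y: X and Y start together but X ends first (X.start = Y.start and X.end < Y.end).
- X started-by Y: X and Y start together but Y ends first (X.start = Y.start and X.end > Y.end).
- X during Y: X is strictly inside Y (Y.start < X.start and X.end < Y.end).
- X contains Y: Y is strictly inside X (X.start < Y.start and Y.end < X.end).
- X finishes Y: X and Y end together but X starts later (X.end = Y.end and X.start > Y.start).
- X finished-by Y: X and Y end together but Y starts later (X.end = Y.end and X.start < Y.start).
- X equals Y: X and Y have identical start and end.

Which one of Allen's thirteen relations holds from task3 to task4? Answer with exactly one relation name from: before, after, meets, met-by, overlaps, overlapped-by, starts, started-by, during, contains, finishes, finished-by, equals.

before

task3 = [06:00, 08:10]; task4 = [10:05, 18:30].
Compare endpoints: task3.start < task4.start, task3.start < task4.end, task3.end < task4.start, task3.end < task4.end.
That pattern is 'before'.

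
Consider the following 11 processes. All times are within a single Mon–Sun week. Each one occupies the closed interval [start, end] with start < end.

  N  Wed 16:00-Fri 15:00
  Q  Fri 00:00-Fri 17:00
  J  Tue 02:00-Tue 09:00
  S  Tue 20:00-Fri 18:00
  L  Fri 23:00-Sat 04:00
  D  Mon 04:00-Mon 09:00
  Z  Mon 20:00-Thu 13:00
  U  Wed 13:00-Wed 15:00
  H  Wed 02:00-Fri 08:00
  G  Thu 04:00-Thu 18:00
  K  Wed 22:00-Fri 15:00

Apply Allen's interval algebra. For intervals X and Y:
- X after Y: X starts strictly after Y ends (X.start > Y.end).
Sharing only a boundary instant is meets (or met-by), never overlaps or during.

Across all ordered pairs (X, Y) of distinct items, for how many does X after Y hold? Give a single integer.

32

Checking all 110 ordered pairs for relation 'after'; matching pairs in alphabetical order:
(G, D): G after D ✓
(G, J): G after J ✓
(G, U): G after U ✓
(H, D): H after D ✓
(H, J): H after J ✓
(J, D): J after D ✓
(K, D): K after D ✓
(K, J): K after J ✓
(K, U): K after U ✓
(L, D): L after D ✓
(L, G): L after G ✓
(L, H): L after H ✓
(L, J): L after J ✓
(L, K): L after K ✓
(L, N): L after N ✓
(L, Q): L after Q ✓
(L, S): L after S ✓
(L, U): L after U ✓
(L, Z): L after Z ✓
(N, D): N after D ✓
(N, J): N after J ✓
(N, U): N after U ✓
(Q, D): Q after D ✓
(Q, G): Q after G ✓
... plus 8 further pairs not listed.
Count: 32.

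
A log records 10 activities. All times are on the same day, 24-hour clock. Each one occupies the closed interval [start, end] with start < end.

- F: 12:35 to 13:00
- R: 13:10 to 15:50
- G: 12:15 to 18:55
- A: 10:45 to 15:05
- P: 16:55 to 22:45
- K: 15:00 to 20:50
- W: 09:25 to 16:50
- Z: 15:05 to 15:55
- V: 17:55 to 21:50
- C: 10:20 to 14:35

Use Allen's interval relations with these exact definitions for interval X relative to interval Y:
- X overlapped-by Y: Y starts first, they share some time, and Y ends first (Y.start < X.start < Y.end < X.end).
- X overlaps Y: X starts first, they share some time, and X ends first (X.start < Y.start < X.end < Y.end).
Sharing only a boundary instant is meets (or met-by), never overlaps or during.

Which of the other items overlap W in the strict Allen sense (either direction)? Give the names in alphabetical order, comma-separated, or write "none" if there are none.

Target W = [09:25, 16:50].
A [10:45, 15:05] → during → no.
C [10:20, 14:35] → during → no.
F [12:35, 13:00] → during → no.
G [12:15, 18:55] → overlapped-by → yes.
K [15:00, 20:50] → overlapped-by → yes.
P [16:55, 22:45] → after → no.
R [13:10, 15:50] → during → no.
V [17:55, 21:50] → after → no.
Z [15:05, 15:55] → during → no.
Result: G, K.

G, K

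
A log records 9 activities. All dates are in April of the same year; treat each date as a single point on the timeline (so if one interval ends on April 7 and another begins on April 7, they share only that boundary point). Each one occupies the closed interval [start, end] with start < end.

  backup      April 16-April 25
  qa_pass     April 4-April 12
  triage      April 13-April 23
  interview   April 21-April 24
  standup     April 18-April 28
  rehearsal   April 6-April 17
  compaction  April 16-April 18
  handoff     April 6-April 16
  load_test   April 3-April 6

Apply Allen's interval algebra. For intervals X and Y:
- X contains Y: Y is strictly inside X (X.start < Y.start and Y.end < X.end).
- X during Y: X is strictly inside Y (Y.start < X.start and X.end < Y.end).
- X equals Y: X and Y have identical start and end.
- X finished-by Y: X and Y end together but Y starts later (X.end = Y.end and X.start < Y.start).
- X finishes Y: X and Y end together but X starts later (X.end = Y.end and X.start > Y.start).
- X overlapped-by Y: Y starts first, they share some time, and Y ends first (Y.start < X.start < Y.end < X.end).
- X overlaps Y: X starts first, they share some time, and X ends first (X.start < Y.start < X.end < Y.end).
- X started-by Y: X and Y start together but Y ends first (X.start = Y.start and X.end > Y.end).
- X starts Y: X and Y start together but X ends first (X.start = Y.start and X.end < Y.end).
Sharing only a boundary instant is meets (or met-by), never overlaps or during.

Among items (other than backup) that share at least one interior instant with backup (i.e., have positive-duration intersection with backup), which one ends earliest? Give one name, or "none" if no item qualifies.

Target backup = [April 16, April 25].
compaction [April 16, April 18] → starts → candidate.
handoff [April 6, April 16] → meets → excluded.
interview [April 21, April 24] → during → candidate.
load_test [April 3, April 6] → before → excluded.
qa_pass [April 4, April 12] → before → excluded.
rehearsal [April 6, April 17] → overlaps → candidate.
standup [April 18, April 28] → overlapped-by → candidate.
triage [April 13, April 23] → overlaps → candidate.
Among candidates, earliest end is April 17 → rehearsal.

rehearsal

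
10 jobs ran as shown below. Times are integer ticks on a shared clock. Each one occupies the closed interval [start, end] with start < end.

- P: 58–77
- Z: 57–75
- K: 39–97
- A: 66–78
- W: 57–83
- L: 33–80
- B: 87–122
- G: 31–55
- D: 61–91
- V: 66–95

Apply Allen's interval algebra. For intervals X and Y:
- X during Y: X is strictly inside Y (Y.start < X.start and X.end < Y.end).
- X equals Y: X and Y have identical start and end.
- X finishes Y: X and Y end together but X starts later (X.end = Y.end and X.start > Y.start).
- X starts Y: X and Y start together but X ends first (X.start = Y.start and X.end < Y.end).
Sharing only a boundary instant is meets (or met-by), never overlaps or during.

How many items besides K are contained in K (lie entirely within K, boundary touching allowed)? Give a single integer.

6

Target K = [39, 97].
A [66, 78] → during → counts.
B [87, 122] → overlapped-by → no.
D [61, 91] → during → counts.
G [31, 55] → overlaps → no.
L [33, 80] → overlaps → no.
P [58, 77] → during → counts.
V [66, 95] → during → counts.
W [57, 83] → during → counts.
Z [57, 75] → during → counts.
Total: 6.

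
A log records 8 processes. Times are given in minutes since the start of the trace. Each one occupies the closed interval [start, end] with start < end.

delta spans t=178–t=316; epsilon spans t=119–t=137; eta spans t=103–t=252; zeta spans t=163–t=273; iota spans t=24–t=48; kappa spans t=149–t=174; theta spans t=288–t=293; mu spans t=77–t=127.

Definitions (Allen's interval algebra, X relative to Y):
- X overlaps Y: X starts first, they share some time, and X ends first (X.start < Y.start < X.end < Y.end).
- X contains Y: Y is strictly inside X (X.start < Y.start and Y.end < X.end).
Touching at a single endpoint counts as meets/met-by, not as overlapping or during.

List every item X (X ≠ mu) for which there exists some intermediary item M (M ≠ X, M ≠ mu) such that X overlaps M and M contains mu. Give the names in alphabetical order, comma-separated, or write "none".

Target mu = [t=77, t=127].
Intermediaries M with M contains mu: none.
Union: none.

none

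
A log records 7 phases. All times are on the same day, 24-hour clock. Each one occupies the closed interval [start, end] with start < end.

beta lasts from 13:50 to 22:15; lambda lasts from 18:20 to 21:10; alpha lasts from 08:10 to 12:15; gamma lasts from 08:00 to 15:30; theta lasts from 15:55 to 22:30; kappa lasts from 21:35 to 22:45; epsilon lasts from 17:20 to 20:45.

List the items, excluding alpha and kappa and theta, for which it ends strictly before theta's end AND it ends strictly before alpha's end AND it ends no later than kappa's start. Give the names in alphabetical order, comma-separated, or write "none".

Conditions: its end is strictly before theta's end (X.end < 22:30) AND its end is strictly before alpha's end (X.end < 12:15) AND its end is no later than kappa's start (X.end <= 21:35).
beta: end 22:15 < 22:30? ✓; end 22:15 < 12:15? ✗; end 22:15 <= 21:35? ✗ → no.
epsilon: end 20:45 < 22:30? ✓; end 20:45 < 12:15? ✗; end 20:45 <= 21:35? ✓ → no.
gamma: end 15:30 < 22:30? ✓; end 15:30 < 12:15? ✗; end 15:30 <= 21:35? ✓ → no.
lambda: end 21:10 < 22:30? ✓; end 21:10 < 12:15? ✗; end 21:10 <= 21:35? ✓ → no.
Result: none.

none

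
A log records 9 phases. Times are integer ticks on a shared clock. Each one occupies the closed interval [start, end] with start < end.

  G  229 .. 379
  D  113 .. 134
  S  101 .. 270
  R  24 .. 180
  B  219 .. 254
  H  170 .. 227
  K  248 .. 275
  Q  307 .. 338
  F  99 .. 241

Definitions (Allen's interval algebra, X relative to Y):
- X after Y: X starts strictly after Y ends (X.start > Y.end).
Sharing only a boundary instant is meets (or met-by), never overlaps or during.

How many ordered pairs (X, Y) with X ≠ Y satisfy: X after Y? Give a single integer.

Checking all 72 ordered pairs for relation 'after'; matching pairs in alphabetical order:
(B, D): B after D ✓
(B, R): B after R ✓
(G, D): G after D ✓
(G, H): G after H ✓
(G, R): G after R ✓
(H, D): H after D ✓
(K, D): K after D ✓
(K, F): K after F ✓
(K, H): K after H ✓
(K, R): K after R ✓
(Q, B): Q after B ✓
(Q, D): Q after D ✓
(Q, F): Q after F ✓
(Q, H): Q after H ✓
(Q, K): Q after K ✓
(Q, R): Q after R ✓
(Q, S): Q after S ✓
Count: 17.

17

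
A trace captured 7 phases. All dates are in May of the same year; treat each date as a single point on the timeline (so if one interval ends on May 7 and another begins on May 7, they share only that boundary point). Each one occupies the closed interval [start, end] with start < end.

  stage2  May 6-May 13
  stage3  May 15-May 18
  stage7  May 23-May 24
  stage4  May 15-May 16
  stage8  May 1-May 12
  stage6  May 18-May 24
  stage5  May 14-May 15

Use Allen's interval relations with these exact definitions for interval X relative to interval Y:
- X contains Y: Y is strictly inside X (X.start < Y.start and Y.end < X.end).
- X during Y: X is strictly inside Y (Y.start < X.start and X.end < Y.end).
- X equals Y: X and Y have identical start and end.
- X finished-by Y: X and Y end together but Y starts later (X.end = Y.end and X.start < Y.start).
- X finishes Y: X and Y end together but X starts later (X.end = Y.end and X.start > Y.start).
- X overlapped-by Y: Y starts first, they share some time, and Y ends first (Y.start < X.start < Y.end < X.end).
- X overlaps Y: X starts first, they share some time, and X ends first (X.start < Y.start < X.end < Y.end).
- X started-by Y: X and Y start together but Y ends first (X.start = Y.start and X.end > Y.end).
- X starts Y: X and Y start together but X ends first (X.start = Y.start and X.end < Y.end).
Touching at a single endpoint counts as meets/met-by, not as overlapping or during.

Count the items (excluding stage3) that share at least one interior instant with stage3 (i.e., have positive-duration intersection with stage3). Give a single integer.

1

Target stage3 = [May 15, May 18].
stage2 [May 6, May 13] → before → no.
stage4 [May 15, May 16] → starts → counts.
stage5 [May 14, May 15] → meets → no.
stage6 [May 18, May 24] → met-by → no.
stage7 [May 23, May 24] → after → no.
stage8 [May 1, May 12] → before → no.
Total: 1.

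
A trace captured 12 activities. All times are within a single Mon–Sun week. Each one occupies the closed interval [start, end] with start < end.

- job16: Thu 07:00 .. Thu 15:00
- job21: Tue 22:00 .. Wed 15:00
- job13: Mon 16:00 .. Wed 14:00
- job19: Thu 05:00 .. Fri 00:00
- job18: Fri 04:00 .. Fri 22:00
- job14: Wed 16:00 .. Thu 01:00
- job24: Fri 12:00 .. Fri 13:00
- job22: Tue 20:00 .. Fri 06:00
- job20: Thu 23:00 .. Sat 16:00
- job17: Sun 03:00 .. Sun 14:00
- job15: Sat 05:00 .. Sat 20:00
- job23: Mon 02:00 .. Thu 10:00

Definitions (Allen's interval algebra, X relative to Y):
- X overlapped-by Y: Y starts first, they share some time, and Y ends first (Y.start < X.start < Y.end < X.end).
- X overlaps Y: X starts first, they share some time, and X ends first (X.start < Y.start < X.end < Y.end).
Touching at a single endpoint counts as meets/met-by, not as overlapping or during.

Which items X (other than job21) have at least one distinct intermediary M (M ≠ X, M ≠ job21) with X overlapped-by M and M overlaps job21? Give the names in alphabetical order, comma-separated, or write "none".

Target job21 = [Tue 22:00, Wed 15:00].
Intermediaries M with M overlaps job21: job13.
Via job13 — items with X overlapped-by job13: job22.
Union: job22.

job22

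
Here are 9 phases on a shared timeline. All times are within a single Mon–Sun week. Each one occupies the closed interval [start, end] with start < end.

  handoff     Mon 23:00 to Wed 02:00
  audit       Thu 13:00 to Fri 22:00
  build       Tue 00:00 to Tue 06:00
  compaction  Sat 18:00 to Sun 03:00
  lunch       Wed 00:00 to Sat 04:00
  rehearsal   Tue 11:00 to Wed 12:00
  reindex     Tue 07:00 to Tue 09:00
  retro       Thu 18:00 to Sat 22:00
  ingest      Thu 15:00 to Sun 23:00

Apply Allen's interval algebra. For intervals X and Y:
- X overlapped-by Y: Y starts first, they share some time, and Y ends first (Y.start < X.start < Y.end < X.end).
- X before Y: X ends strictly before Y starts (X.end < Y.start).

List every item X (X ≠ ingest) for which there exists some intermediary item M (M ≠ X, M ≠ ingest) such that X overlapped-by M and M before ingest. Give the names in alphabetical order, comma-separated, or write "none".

lunch, rehearsal

Target ingest = [Thu 15:00, Sun 23:00].
Intermediaries M with M before ingest: build, handoff, rehearsal, reindex.
Via build — items with X overlapped-by build: none.
Via handoff — items with X overlapped-by handoff: lunch, rehearsal.
Via rehearsal — items with X overlapped-by rehearsal: lunch.
Via reindex — items with X overlapped-by reindex: none.
Union: lunch, rehearsal.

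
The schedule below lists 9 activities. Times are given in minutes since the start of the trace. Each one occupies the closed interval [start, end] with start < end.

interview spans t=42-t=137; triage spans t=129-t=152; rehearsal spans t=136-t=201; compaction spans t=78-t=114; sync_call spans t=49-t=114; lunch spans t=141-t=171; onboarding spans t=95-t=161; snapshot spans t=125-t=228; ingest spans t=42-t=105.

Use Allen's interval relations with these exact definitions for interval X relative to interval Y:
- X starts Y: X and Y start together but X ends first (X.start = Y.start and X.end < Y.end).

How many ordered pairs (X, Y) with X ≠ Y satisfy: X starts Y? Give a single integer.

Checking all 72 ordered pairs for relation 'starts'; matching pairs in alphabetical order:
(ingest, interview): ingest starts interview ✓
Count: 1.

1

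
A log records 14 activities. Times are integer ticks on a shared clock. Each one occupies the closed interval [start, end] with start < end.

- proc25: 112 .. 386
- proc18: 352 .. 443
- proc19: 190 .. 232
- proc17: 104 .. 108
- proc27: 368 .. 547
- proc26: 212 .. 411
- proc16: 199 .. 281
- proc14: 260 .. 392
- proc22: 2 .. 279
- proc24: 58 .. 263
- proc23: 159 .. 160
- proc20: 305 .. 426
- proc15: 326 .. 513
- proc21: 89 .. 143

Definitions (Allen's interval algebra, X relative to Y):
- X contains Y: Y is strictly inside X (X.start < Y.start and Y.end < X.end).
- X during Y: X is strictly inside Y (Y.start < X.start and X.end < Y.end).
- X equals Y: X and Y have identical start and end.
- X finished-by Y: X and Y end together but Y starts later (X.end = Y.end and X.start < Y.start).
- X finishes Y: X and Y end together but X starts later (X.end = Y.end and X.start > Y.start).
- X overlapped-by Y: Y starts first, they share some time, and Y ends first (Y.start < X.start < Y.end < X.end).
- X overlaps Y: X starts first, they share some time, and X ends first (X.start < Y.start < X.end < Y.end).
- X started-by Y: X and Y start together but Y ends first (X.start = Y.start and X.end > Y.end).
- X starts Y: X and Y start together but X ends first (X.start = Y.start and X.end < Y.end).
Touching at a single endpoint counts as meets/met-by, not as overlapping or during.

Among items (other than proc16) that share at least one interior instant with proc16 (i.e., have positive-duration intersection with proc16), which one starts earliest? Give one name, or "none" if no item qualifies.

proc22

Target proc16 = [199, 281].
proc14 [260, 392] → overlapped-by → candidate.
proc15 [326, 513] → after → excluded.
proc17 [104, 108] → before → excluded.
proc18 [352, 443] → after → excluded.
proc19 [190, 232] → overlaps → candidate.
proc20 [305, 426] → after → excluded.
proc21 [89, 143] → before → excluded.
proc22 [2, 279] → overlaps → candidate.
proc23 [159, 160] → before → excluded.
proc24 [58, 263] → overlaps → candidate.
proc25 [112, 386] → contains → candidate.
proc26 [212, 411] → overlapped-by → candidate.
proc27 [368, 547] → after → excluded.
Among candidates, earliest start is 2 → proc22.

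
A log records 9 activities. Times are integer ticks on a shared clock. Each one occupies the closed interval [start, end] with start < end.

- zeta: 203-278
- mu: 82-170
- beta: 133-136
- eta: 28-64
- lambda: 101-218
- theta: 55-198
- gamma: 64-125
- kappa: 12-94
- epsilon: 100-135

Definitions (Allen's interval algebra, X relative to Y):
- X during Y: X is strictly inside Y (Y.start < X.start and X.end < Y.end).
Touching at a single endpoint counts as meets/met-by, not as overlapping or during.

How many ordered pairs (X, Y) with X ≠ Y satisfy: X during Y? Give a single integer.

8

Checking all 72 ordered pairs for relation 'during'; matching pairs in alphabetical order:
(beta, lambda): beta during lambda ✓
(beta, mu): beta during mu ✓
(beta, theta): beta during theta ✓
(epsilon, mu): epsilon during mu ✓
(epsilon, theta): epsilon during theta ✓
(eta, kappa): eta during kappa ✓
(gamma, theta): gamma during theta ✓
(mu, theta): mu during theta ✓
Count: 8.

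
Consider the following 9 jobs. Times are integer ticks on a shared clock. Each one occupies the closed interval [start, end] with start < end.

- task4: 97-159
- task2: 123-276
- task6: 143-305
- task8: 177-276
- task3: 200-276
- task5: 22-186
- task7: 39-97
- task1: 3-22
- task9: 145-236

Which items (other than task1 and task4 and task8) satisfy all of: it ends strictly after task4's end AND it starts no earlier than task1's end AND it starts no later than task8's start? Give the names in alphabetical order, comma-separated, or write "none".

Conditions: its end is strictly after task4's end (X.end > 159) AND its start is no earlier than task1's end (X.start >= 22) AND its start is no later than task8's start (X.start <= 177).
task2: end 276 > 159? ✓; start 123 >= 22? ✓; start 123 <= 177? ✓ → yes.
task3: end 276 > 159? ✓; start 200 >= 22? ✓; start 200 <= 177? ✗ → no.
task5: end 186 > 159? ✓; start 22 >= 22? ✓; start 22 <= 177? ✓ → yes.
task6: end 305 > 159? ✓; start 143 >= 22? ✓; start 143 <= 177? ✓ → yes.
task7: end 97 > 159? ✗; start 39 >= 22? ✓; start 39 <= 177? ✓ → no.
task9: end 236 > 159? ✓; start 145 >= 22? ✓; start 145 <= 177? ✓ → yes.
Result: task2, task5, task6, task9.

task2, task5, task6, task9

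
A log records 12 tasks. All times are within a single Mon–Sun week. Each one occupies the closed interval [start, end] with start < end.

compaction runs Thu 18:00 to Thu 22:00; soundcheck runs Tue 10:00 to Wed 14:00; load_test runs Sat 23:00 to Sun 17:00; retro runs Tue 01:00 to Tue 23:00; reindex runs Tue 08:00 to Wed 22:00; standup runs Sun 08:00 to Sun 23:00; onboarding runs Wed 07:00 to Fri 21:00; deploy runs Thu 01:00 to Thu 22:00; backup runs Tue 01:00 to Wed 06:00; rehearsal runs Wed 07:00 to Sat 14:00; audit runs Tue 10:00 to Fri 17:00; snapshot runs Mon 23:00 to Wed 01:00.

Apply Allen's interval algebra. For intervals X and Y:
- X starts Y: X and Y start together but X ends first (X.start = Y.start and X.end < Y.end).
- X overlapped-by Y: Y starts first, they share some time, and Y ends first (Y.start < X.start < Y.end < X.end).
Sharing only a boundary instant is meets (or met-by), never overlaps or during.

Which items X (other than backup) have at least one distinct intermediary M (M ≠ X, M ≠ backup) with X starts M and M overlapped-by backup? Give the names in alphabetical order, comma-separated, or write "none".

Target backup = [Tue 01:00, Wed 06:00].
Intermediaries M with M overlapped-by backup: audit, reindex, soundcheck.
Via audit — items with X starts audit: soundcheck.
Via reindex — items with X starts reindex: none.
Via soundcheck — items with X starts soundcheck: none.
Union: soundcheck.

soundcheck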